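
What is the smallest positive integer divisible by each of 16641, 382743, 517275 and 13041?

1385883697275

16641 = 3² · 43²; 382743 = 3² · 23 · 43²; 517275 = 3² · 5² · 11² · 19; 13041 = 3⁴ · 7 · 23
lcm takes max exponent of each prime: 3⁴ · 5² · 7 · 11² · 19 · 23 · 43² = 1385883697275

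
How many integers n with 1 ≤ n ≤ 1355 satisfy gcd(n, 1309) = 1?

Prime factors of 1309: 7, 11, 17. Count integers ≤ 1355 divisible by none of them.
By inclusion–exclusion: 1355 − ⌊1355/7⌋ − ⌊1355/11⌋ − ⌊1355/17⌋ + ⌊1355/77⌋ + ⌊1355/119⌋ + ⌊1355/187⌋ − ⌊1355/1309⌋ = 994.

994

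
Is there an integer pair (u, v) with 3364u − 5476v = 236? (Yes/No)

Yes

gcd(3364, 5476): 5476 = 1·3364 + 2112; 3364 = 1·2112 + 1252; 2112 = 1·1252 + 860; 1252 = 1·860 + 392; 860 = 2·392 + 76; 392 = 5·76 + 12; 76 = 6·12 + 4; 12 = 3·4 + 0 → 4
4 divides 236, so a solution exists.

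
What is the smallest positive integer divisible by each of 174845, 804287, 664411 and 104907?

lcm(174845, 804287) = 174845·804287/gcd = 140625560515/34969 = 4021435
lcm(4021435, 664411) = 4021435·664411/gcd = 2671885649785/34969 = 76407265
lcm(76407265, 104907) = 76407265·104907/gcd = 8015656949355/34969 = 229221795

229221795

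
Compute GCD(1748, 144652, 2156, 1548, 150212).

4

gcd(1748, 144652): 144652 = 82·1748 + 1316; 1748 = 1·1316 + 432; 1316 = 3·432 + 20; 432 = 21·20 + 12; 20 = 1·12 + 8; 12 = 1·8 + 4; 8 = 2·4 + 0 → 4
gcd(4, 2156): 2156 = 539·4 + 0 → 4
gcd(4, 1548): 1548 = 387·4 + 0 → 4
gcd(4, 150212): 150212 = 37553·4 + 0 → 4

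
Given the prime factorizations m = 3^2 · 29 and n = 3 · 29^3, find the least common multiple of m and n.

max exponent per prime: 3^2 · 29^3 = 219501

219501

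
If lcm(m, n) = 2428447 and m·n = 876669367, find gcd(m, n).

361

From gcd × lcm = mn: gcd = 876669367 / 2428447 = 361.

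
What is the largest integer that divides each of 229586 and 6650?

Euclid: 229586 = 34·6650 + 3486; 6650 = 1·3486 + 3164; 3486 = 1·3164 + 322; 3164 = 9·322 + 266; 322 = 1·266 + 56; 266 = 4·56 + 42; 56 = 1·42 + 14; 42 = 3·14 + 0. Last nonzero remainder: 14.

14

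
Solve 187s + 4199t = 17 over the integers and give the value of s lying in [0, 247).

gcd(187, 4199) = 17 (Euclid: 4199 = 22·187 + 85; 187 = 2·85 + 17; 85 = 5·17 + 0), and 17 | 17.
Extended Euclid: 187·(45) + 4199·(-2) = 17. Scale by 1: s₀ = 45.
General solution s = s₀ + 247k; reducing mod 247 gives s = 45 (and t = -2).

45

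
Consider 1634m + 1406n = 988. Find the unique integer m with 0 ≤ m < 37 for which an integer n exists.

gcd(1634, 1406) = 38 (Euclid: 1634 = 1·1406 + 228; 1406 = 6·228 + 38; 228 = 6·38 + 0), and 38 | 988.
Extended Euclid: 1634·(-6) + 1406·(7) = 38. Scale by 26: m₀ = -156.
General solution m = m₀ + 37t; reducing mod 37 gives m = 29 (and n = -33).

29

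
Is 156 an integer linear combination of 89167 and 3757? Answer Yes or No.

Yes

By Bézout, 89167x − 3757y = 156 has integer solutions iff gcd(89167, 3757) | 156.
Euclid: 89167 = 23·3757 + 2756; 3757 = 1·2756 + 1001; 2756 = 2·1001 + 754; 1001 = 1·754 + 247; 754 = 3·247 + 13; 247 = 19·13 + 0. gcd = 13; 156 mod 13 = 0. Yes.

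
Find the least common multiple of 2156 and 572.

gcd first: 2156 = 3·572 + 440; 572 = 1·440 + 132; 440 = 3·132 + 44; 132 = 3·44 + 0 → gcd = 44
lcm = 2156·572/gcd = 1233232/44 = 28028

28028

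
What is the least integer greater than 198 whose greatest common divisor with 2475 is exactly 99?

297

gcd(t, 2475) = 99 forces 99 | t; write t = 99s. Then gcd(99s, 99·25) = 99·gcd(s, 25), so need gcd(s, 25) = 1.
99s > 198 gives s ≥ 3. The least s ≥ 3 coprime to 25 is 3, so t = 99·3 = 297.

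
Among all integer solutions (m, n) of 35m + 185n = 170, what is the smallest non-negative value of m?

Reduce mod 185: 35m ≡ 170 (mod 185). With g = gcd(35, 185) = 5 dividing 170, divide through: 7m ≡ 34 (mod 37).
Since gcd(7, 37) = 1, m ≡ 34·(7)⁻¹ ≡ 26 (mod 37). Smallest non-negative: 26.

26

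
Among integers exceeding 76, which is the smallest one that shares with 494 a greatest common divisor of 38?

Multiples of 38 above 76: 38·3, 38·4, … . Need the cofactor coprime to 494/38 = 13.
Checking s = 3, 4, … the first with gcd(s, 13) = 1 is s = 3, giving 114.

114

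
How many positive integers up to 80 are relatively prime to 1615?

Prime factors of 1615: 5, 17, 19. Count integers ≤ 80 divisible by none of them.
By inclusion–exclusion: 80 − ⌊80/5⌋ − ⌊80/17⌋ − ⌊80/19⌋ + ⌊80/85⌋ + ⌊80/95⌋ + ⌊80/323⌋ − ⌊80/1615⌋ = 56.

56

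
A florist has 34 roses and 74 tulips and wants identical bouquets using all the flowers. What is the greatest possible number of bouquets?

34 = 2 · 17
74 = 2 · 37
Common: 2 = 2

2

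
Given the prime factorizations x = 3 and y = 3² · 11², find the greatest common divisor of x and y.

min exponent per shared prime: 3 = 3

3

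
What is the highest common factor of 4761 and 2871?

9

4761 = 3² · 23²
2871 = 3² · 11 · 29
Common: 3² = 9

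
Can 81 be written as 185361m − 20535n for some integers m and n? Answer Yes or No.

gcd(185361, 20535): 185361 = 9·20535 + 546; 20535 = 37·546 + 333; 546 = 1·333 + 213; 333 = 1·213 + 120; 213 = 1·120 + 93; 120 = 1·93 + 27; 93 = 3·27 + 12; 27 = 2·12 + 3; 12 = 4·3 + 0 → 3
3 divides 81, so a solution exists.

Yes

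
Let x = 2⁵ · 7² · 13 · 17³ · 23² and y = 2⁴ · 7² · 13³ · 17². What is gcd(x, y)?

2945488

min exponent per shared prime: 2⁴ · 7² · 13 · 17² = 2945488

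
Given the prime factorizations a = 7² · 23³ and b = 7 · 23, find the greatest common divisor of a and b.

min exponent per shared prime: 7 · 23 = 161

161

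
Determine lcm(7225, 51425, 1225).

42837025

7225 = 5² · 17²; 51425 = 5² · 11² · 17; 1225 = 5² · 7²
lcm takes max exponent of each prime: 5² · 7² · 11² · 17² = 42837025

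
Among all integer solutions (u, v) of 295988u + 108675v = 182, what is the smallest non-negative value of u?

4414

Reduce mod 108675: 295988u ≡ 182 (mod 108675). With g = gcd(295988, 108675) = 7 dividing 182, divide through: 42284u ≡ 26 (mod 15525).
Since gcd(42284, 15525) = 1, u ≡ 26·(42284)⁻¹ ≡ 4414 (mod 15525). Smallest non-negative: 4414.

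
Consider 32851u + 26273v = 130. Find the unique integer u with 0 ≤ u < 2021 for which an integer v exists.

687

Euclid: 32851 = 1·26273 + 6578; 26273 = 3·6578 + 6539; 6578 = 1·6539 + 39; 6539 = 167·39 + 26; 39 = 1·26 + 13; 26 = 2·13 + 0 → gcd = 13; 130 = 13·10.
Back-substitution yields 32851·(675) + 26273·(-844) = 13, so one solution is u = 675·10 = 6750, v = -844·10 = -8440.
Solutions in u differ by 26273/13 = 2021; the one in [0, 2021) is 6750 mod 2021 = 687.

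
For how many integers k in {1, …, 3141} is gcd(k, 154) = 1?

1224

154 = 2·7·11. Inclusion–exclusion on these primes:
3141 − ⌊3141/2⌋ − ⌊3141/7⌋ − ⌊3141/11⌋ + ⌊3141/14⌋ + ⌊3141/22⌋ + ⌊3141/77⌋ − ⌊3141/154⌋ = 1224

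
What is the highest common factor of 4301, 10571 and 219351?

11

gcd(4301, 10571): 10571 = 2·4301 + 1969; 4301 = 2·1969 + 363; 1969 = 5·363 + 154; 363 = 2·154 + 55; 154 = 2·55 + 44; 55 = 1·44 + 11; 44 = 4·11 + 0 → 11
gcd(11, 219351): 219351 = 19941·11 + 0 → 11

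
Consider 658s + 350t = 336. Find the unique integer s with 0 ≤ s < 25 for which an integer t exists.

Euclid: 658 = 1·350 + 308; 350 = 1·308 + 42; 308 = 7·42 + 14; 42 = 3·14 + 0 → gcd = 14; 336 = 14·24.
Back-substitution yields 658·(8) + 350·(-15) = 14, so one solution is s = 8·24 = 192, t = -15·24 = -360.
Solutions in s differ by 350/14 = 25; the one in [0, 25) is 192 mod 25 = 17.

17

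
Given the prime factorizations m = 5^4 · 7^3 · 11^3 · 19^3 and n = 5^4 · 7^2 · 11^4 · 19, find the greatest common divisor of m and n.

774475625

min exponent per shared prime: 5^4 · 7^2 · 11^3 · 19 = 774475625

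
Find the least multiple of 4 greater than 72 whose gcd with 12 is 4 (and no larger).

Multiples of 4 above 72: 4·19, 4·20, … . Need the cofactor coprime to 12/4 = 3.
Checking s = 19, 20, … the first with gcd(s, 3) = 1 is s = 19, giving 76.

76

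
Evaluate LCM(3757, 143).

gcd first: 3757 = 26·143 + 39; 143 = 3·39 + 26; 39 = 1·26 + 13; 26 = 2·13 + 0 → gcd = 13
lcm = 3757·143/gcd = 537251/13 = 41327

41327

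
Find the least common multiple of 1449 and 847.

175329

1449 = 3² · 7 · 23; 847 = 7 · 11²
max exponents: 3² · 7 · 11² · 23 = 175329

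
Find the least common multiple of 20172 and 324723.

2183437452

20172 = 2² · 3 · 41²; 324723 = 3 · 7² · 47²
max exponents: 2² · 3 · 7² · 41² · 47² = 2183437452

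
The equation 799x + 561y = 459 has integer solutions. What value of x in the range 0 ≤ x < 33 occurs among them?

9

Reduce mod 561: 799x ≡ 459 (mod 561). With g = gcd(799, 561) = 17 dividing 459, divide through: 47x ≡ 27 (mod 33).
Since gcd(47, 33) = 1, x ≡ 27·(47)⁻¹ ≡ 9 (mod 33). Smallest non-negative: 9.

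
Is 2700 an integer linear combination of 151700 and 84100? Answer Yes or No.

Yes

gcd(151700, 84100): 151700 = 1·84100 + 67600; 84100 = 1·67600 + 16500; 67600 = 4·16500 + 1600; 16500 = 10·1600 + 500; 1600 = 3·500 + 100; 500 = 5·100 + 0 → 100
100 divides 2700, so a solution exists.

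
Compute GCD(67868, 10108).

67868 = 2² · 19² · 47
10108 = 2² · 7 · 19²
Common: 2² · 19² = 1444

1444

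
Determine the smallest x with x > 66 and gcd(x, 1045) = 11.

77

Multiples of 11 above 66: 11·7, 11·8, … . Need the cofactor coprime to 1045/11 = 95.
Checking s = 7, 8, … the first with gcd(s, 95) = 1 is s = 7, giving 77.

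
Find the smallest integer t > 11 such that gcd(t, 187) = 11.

22

187 = 11·17. Any t with gcd(t, 187) = 11 is a multiple of 11, say 11s, with s coprime to 17.
Need s > 11/11, so s ≥ 2. First s ≥ 2 with gcd(s, 17) = 1 is s = 2. Thus t = 11·2 = 22.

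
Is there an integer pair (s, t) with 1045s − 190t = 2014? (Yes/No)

No

gcd(1045, 190): 1045 = 5·190 + 95; 190 = 2·95 + 0 → 95
95 does not divide 2014, so a solution does not exist.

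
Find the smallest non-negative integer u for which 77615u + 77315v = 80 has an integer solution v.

2062

Reduce mod 77315: 77615u ≡ 80 (mod 77315). With g = gcd(77615, 77315) = 5 dividing 80, divide through: 15523u ≡ 16 (mod 15463).
Since gcd(15523, 15463) = 1, u ≡ 16·(15523)⁻¹ ≡ 2062 (mod 15463). Smallest non-negative: 2062.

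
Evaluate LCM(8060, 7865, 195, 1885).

84847620

8060 = 2² · 5 · 13 · 31; 7865 = 5 · 11² · 13; 195 = 3 · 5 · 13; 1885 = 5 · 13 · 29
lcm takes max exponent of each prime: 2² · 3 · 5 · 11² · 13 · 29 · 31 = 84847620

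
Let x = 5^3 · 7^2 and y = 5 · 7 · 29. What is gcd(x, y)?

35

min exponent per shared prime: 5 · 7 = 35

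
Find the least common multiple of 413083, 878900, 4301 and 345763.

lcm(413083, 878900) = 413083·878900/gcd = 363058648700/8789 = 41308300
lcm(41308300, 4301) = 41308300·4301/gcd = 177666998300/187 = 950090900
lcm(950090900, 345763) = 950090900·345763/gcd = 328506279856700/187 = 1756718074100

1756718074100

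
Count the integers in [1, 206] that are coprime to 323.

184

323 = 17·19. Inclusion–exclusion on these primes:
206 − ⌊206/17⌋ − ⌊206/19⌋ + ⌊206/323⌋ = 184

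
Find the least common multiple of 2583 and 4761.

1366407

2583 = 3² · 7 · 41; 4761 = 3² · 23²
max exponents: 3² · 7 · 23² · 41 = 1366407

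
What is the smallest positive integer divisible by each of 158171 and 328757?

3999986419

gcd first: 328757 = 2·158171 + 12415; 158171 = 12·12415 + 9191; 12415 = 1·9191 + 3224; 9191 = 2·3224 + 2743; 3224 = 1·2743 + 481; 2743 = 5·481 + 338; 481 = 1·338 + 143; 338 = 2·143 + 52; 143 = 2·52 + 39; 52 = 1·39 + 13; 39 = 3·13 + 0 → gcd = 13
lcm = 158171·328757/gcd = 51999823447/13 = 3999986419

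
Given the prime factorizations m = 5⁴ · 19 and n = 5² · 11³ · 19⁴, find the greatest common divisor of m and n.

475

min exponent per shared prime: 5² · 19 = 475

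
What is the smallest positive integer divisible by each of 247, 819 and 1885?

247 = 13 · 19; 819 = 3² · 7 · 13; 1885 = 5 · 13 · 29
lcm takes max exponent of each prime: 3² · 5 · 7 · 13 · 19 · 29 = 2256345

2256345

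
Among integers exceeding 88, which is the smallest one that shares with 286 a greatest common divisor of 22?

110

286 = 22·13. Any m with gcd(m, 286) = 22 is a multiple of 22, say 22s, with s coprime to 13.
Need s > 88/22, so s ≥ 5. First s ≥ 5 with gcd(s, 13) = 1 is s = 5. Thus m = 22·5 = 110.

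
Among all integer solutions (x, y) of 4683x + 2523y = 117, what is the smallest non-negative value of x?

375

Reduce mod 2523: 4683x ≡ 117 (mod 2523). With g = gcd(4683, 2523) = 3 dividing 117, divide through: 1561x ≡ 39 (mod 841).
Since gcd(1561, 841) = 1, x ≡ 39·(1561)⁻¹ ≡ 375 (mod 841). Smallest non-negative: 375.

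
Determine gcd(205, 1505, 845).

205 = 5 · 41; 1505 = 5 · 7 · 43; 845 = 5 · 13²
gcd takes min exponent of each prime: 5 = 5

5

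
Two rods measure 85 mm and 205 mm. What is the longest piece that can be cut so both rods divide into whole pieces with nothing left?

5

Euclid: 205 = 2·85 + 35; 85 = 2·35 + 15; 35 = 2·15 + 5; 15 = 3·5 + 0. Last nonzero remainder: 5.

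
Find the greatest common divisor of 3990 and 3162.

6

3990 = 2 · 3 · 5 · 7 · 19
3162 = 2 · 3 · 17 · 31
Common: 2 · 3 = 6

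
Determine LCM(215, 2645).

113735

215 = 5 · 43; 2645 = 5 · 23²
max exponents: 5 · 23² · 43 = 113735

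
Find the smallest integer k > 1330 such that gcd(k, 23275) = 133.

1463

Multiples of 133 above 1330: 133·11, 133·12, … . Need the cofactor coprime to 23275/133 = 175.
Checking s = 11, 12, … the first with gcd(s, 175) = 1 is s = 11, giving 1463.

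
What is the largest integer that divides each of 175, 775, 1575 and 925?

25

gcd(175, 775): 775 = 4·175 + 75; 175 = 2·75 + 25; 75 = 3·25 + 0 → 25
gcd(25, 1575): 1575 = 63·25 + 0 → 25
gcd(25, 925): 925 = 37·25 + 0 → 25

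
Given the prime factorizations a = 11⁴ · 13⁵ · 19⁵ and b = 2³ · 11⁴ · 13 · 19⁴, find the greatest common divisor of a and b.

min exponent per shared prime: 11⁴ · 13 · 19⁴ = 24804386893

24804386893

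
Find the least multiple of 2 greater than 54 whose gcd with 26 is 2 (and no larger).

Multiples of 2 above 54: 2·28, 2·29, … . Need the cofactor coprime to 26/2 = 13.
Checking s = 28, 29, … the first with gcd(s, 13) = 1 is s = 28, giving 56.

56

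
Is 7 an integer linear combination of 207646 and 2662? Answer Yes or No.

No

By Bézout, 207646p + 2662q = 7 has integer solutions iff gcd(207646, 2662) | 7.
Euclid: 207646 = 78·2662 + 10; 2662 = 266·10 + 2; 10 = 5·2 + 0. gcd = 2; 7 mod 2 = 1. No.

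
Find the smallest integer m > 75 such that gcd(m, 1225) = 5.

80

gcd(m, 1225) = 5 forces 5 | m; write m = 5s. Then gcd(5s, 5·245) = 5·gcd(s, 245), so need gcd(s, 245) = 1.
5s > 75 gives s ≥ 16. The least s ≥ 16 coprime to 245 is 16, so m = 5·16 = 80.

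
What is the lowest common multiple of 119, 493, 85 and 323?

119 = 7 · 17; 493 = 17 · 29; 85 = 5 · 17; 323 = 17 · 19
lcm takes max exponent of each prime: 5 · 7 · 17 · 19 · 29 = 327845

327845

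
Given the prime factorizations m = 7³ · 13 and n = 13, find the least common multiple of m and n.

4459

max exponent per prime: 7³ · 13 = 4459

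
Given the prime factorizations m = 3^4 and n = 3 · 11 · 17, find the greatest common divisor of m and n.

3

min exponent per shared prime: 3 = 3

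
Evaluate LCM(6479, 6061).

6479 = 11 · 19 · 31; 6061 = 11 · 19 · 29
max exponents: 11 · 19 · 29 · 31 = 187891

187891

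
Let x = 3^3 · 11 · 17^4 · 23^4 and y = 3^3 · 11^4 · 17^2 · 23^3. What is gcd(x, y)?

min exponent per shared prime: 3^3 · 11 · 17^2 · 23^3 = 1044330111

1044330111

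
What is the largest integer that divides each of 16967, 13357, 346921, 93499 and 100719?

361

gcd(16967, 13357): 16967 = 1·13357 + 3610; 13357 = 3·3610 + 2527; 3610 = 1·2527 + 1083; 2527 = 2·1083 + 361; 1083 = 3·361 + 0 → 361
gcd(361, 346921): 346921 = 961·361 + 0 → 361
gcd(361, 93499): 93499 = 259·361 + 0 → 361
gcd(361, 100719): 100719 = 279·361 + 0 → 361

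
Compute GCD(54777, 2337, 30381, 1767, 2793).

57

gcd(54777, 2337): 54777 = 23·2337 + 1026; 2337 = 2·1026 + 285; 1026 = 3·285 + 171; 285 = 1·171 + 114; 171 = 1·114 + 57; 114 = 2·57 + 0 → 57
gcd(57, 30381): 30381 = 533·57 + 0 → 57
gcd(57, 1767): 1767 = 31·57 + 0 → 57
gcd(57, 2793): 2793 = 49·57 + 0 → 57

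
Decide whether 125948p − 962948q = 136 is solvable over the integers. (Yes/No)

Yes

gcd(125948, 962948): 962948 = 7·125948 + 81312; 125948 = 1·81312 + 44636; 81312 = 1·44636 + 36676; 44636 = 1·36676 + 7960; 36676 = 4·7960 + 4836; 7960 = 1·4836 + 3124; 4836 = 1·3124 + 1712; 3124 = 1·1712 + 1412; 1712 = 1·1412 + 300; 1412 = 4·300 + 212; 300 = 1·212 + 88; 212 = 2·88 + 36; 88 = 2·36 + 16; 36 = 2·16 + 4; 16 = 4·4 + 0 → 4
4 divides 136, so a solution exists.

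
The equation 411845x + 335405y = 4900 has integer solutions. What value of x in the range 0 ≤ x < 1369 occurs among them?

1176

Euclid: 411845 = 1·335405 + 76440; 335405 = 4·76440 + 29645; 76440 = 2·29645 + 17150; 29645 = 1·17150 + 12495; 17150 = 1·12495 + 4655; 12495 = 2·4655 + 3185; 4655 = 1·3185 + 1470; 3185 = 2·1470 + 245; 1470 = 6·245 + 0 → gcd = 245; 4900 = 245·20.
Back-substitution yields 411845·(-215) + 335405·(264) = 245, so one solution is x = -215·20 = -4300, y = 264·20 = 5280.
Solutions in x differ by 335405/245 = 1369; the one in [0, 1369) is -4300 mod 1369 = 1176.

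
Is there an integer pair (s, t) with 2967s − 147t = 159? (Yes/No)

Yes

gcd(2967, 147): 2967 = 20·147 + 27; 147 = 5·27 + 12; 27 = 2·12 + 3; 12 = 4·3 + 0 → 3
3 divides 159, so a solution exists.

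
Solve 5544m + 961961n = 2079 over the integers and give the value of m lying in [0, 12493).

1562

Euclid: 961961 = 173·5544 + 2849; 5544 = 1·2849 + 2695; 2849 = 1·2695 + 154; 2695 = 17·154 + 77; 154 = 2·77 + 0 → gcd = 77; 2079 = 77·27.
Back-substitution yields 5544·(6073) + 961961·(-35) = 77, so one solution is m = 6073·27 = 163971, n = -35·27 = -945.
Solutions in m differ by 961961/77 = 12493; the one in [0, 12493) is 163971 mod 12493 = 1562.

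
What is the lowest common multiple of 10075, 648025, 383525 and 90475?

lcm(10075, 648025) = 10075·648025/gcd = 6528851875/25 = 261154075
lcm(261154075, 383525) = 261154075·383525/gcd = 100159116614375/13225 = 7573468175
lcm(7573468175, 90475) = 7573468175·90475/gcd = 685209533133125/175 = 3915483046475

3915483046475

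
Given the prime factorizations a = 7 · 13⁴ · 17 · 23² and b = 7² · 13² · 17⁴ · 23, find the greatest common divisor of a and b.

min exponent per shared prime: 7 · 13² · 17 · 23 = 462553

462553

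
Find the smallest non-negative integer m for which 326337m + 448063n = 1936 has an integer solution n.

gcd(326337, 448063) = 121 (Euclid: 448063 = 1·326337 + 121726; 326337 = 2·121726 + 82885; 121726 = 1·82885 + 38841; 82885 = 2·38841 + 5203; 38841 = 7·5203 + 2420; 5203 = 2·2420 + 363; 2420 = 6·363 + 242; 363 = 1·242 + 121; 242 = 2·121 + 0), and 121 | 1936.
Extended Euclid: 326337·(1292) + 448063·(-941) = 121. Scale by 16: m₀ = 20672.
General solution m = m₀ + 3703t; reducing mod 3703 gives m = 2157 (and n = -1571).

2157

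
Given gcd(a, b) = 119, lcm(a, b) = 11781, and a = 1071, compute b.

1309

Using ab = gcd(a,b)·lcm(a,b) = 119·11781 = 1401939, we get b = 1401939/1071 = 1309.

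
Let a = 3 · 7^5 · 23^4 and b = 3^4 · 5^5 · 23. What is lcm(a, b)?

max exponent per prime: 3^4 · 5^5 · 7^5 · 23^4 = 1190519695771875

1190519695771875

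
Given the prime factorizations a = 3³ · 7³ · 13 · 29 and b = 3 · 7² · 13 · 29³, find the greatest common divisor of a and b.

min exponent per shared prime: 3 · 7² · 13 · 29 = 55419

55419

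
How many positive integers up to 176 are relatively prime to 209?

209 = 11·19. Inclusion–exclusion on these primes:
176 − ⌊176/11⌋ − ⌊176/19⌋ + ⌊176/209⌋ = 151

151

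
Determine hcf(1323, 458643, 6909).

3

1323 = 3³ · 7²; 458643 = 3 · 17² · 23²; 6909 = 3 · 7² · 47
gcd takes min exponent of each prime: 3 = 3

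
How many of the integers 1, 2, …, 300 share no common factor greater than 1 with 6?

100

6 = 2·3. Inclusion–exclusion on these primes:
300 − ⌊300/2⌋ − ⌊300/3⌋ + ⌊300/6⌋ = 100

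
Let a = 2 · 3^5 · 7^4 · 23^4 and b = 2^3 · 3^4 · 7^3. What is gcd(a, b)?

min exponent per shared prime: 2 · 3^4 · 7^3 = 55566

55566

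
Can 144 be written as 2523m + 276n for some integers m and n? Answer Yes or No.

gcd(2523, 276): 2523 = 9·276 + 39; 276 = 7·39 + 3; 39 = 13·3 + 0 → 3
3 divides 144, so a solution exists.

Yes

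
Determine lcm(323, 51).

323 = 17 · 19; 51 = 3 · 17
max exponents: 3 · 17 · 19 = 969

969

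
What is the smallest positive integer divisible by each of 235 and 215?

10105

235 = 5 · 47; 215 = 5 · 43
max exponents: 5 · 43 · 47 = 10105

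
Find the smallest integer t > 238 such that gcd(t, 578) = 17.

Multiples of 17 above 238: 17·15, 17·16, … . Need the cofactor coprime to 578/17 = 34.
Checking s = 15, 16, … the first with gcd(s, 34) = 1 is s = 15, giving 255.

255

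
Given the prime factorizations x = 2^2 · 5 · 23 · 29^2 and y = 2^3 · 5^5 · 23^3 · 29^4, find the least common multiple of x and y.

215137198175000

max exponent per prime: 2^3 · 5^5 · 23^3 · 29^4 = 215137198175000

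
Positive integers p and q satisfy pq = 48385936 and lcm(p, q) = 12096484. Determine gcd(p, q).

4

From gcd × lcm = pq: gcd = 48385936 / 12096484 = 4.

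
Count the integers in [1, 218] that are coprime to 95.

95 = 5·19. Inclusion–exclusion on these primes:
218 − ⌊218/5⌋ − ⌊218/19⌋ + ⌊218/95⌋ = 166

166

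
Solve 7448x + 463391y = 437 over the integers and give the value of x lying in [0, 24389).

Euclid: 463391 = 62·7448 + 1615; 7448 = 4·1615 + 988; 1615 = 1·988 + 627; 988 = 1·627 + 361; 627 = 1·361 + 266; 361 = 1·266 + 95; 266 = 2·95 + 76; 95 = 1·76 + 19; 76 = 4·19 + 0 → gcd = 19; 437 = 19·23.
Back-substitution yields 7448·(5164) + 463391·(-83) = 19, so one solution is x = 5164·23 = 118772, y = -83·23 = -1909.
Solutions in x differ by 463391/19 = 24389; the one in [0, 24389) is 118772 mod 24389 = 21216.

21216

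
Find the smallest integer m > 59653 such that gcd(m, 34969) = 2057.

61710

Multiples of 2057 above 59653: 2057·30, 2057·31, … . Need the cofactor coprime to 34969/2057 = 17.
Checking s = 30, 31, … the first with gcd(s, 17) = 1 is s = 30, giving 61710.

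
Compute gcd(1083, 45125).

1083 = 3 · 19²
45125 = 5³ · 19²
Common: 19² = 361

361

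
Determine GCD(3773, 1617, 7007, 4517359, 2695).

539

3773 = 7³ · 11; 1617 = 3 · 7² · 11; 7007 = 7² · 11 · 13; 4517359 = 7² · 11 · 17² · 29; 2695 = 5 · 7² · 11
gcd takes min exponent of each prime: 7² · 11 = 539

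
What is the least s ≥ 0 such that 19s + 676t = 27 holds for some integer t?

Euclid: 676 = 35·19 + 11; 19 = 1·11 + 8; 11 = 1·8 + 3; 8 = 2·3 + 2; 3 = 1·2 + 1; 2 = 2·1 + 0 → gcd = 1; 27 = 1·27.
Back-substitution yields 19·(-249) + 676·(7) = 1, so one solution is s = -249·27 = -6723, t = 7·27 = 189.
Solutions in s differ by 676/1 = 676; the one in [0, 676) is -6723 mod 676 = 37.

37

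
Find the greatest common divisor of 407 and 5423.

11

Euclid: 5423 = 13·407 + 132; 407 = 3·132 + 11; 132 = 12·11 + 0. Last nonzero remainder: 11.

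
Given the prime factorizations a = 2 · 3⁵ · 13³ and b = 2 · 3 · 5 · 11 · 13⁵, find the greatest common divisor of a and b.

min exponent per shared prime: 2 · 3 · 13³ = 13182

13182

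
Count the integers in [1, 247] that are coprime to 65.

65 = 5·13. Inclusion–exclusion on these primes:
247 − ⌊247/5⌋ − ⌊247/13⌋ + ⌊247/65⌋ = 182

182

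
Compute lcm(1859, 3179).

537251

1859 = 11 · 13²; 3179 = 11 · 17²
max exponents: 11 · 13² · 17² = 537251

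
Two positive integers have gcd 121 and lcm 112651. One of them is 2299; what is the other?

u·v = gcd·lcm = 121·112651 = 13630771, so v = 13630771/2299 = 5929.

5929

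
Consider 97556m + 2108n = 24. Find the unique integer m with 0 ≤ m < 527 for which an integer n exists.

Reduce mod 2108: 97556m ≡ 24 (mod 2108). With g = gcd(97556, 2108) = 4 dividing 24, divide through: 24389m ≡ 6 (mod 527).
Since gcd(24389, 527) = 1, m ≡ 6·(24389)⁻¹ ≡ 441 (mod 527). Smallest non-negative: 441.

441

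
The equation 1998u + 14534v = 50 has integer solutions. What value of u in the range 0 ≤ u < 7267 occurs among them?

Reduce mod 14534: 1998u ≡ 50 (mod 14534). With g = gcd(1998, 14534) = 2 dividing 50, divide through: 999u ≡ 25 (mod 7267).
Since gcd(999, 7267) = 1, u ≡ 25·(999)⁻¹ ≡ 5012 (mod 7267). Smallest non-negative: 5012.

5012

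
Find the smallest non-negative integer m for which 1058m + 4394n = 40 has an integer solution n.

Euclid: 4394 = 4·1058 + 162; 1058 = 6·162 + 86; 162 = 1·86 + 76; 86 = 1·76 + 10; 76 = 7·10 + 6; 10 = 1·6 + 4; 6 = 1·4 + 2; 4 = 2·2 + 0 → gcd = 2; 40 = 2·20.
Back-substitution yields 1058·(-868) + 4394·(209) = 2, so one solution is m = -868·20 = -17360, n = 209·20 = 4180.
Solutions in m differ by 4394/2 = 2197; the one in [0, 2197) is -17360 mod 2197 = 216.

216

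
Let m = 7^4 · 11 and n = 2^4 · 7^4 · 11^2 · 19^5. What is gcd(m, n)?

min exponent per shared prime: 7^4 · 11 = 26411

26411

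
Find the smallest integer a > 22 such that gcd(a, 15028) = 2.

15028 = 2·7514. Any a with gcd(a, 15028) = 2 is a multiple of 2, say 2s, with s coprime to 7514.
Need s > 22/2, so s ≥ 12. First s ≥ 12 with gcd(s, 7514) = 1 is s = 15. Thus a = 2·15 = 30.

30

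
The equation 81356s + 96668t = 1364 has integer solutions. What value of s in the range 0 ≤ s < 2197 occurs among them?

1332

Reduce mod 96668: 81356s ≡ 1364 (mod 96668). With g = gcd(81356, 96668) = 44 dividing 1364, divide through: 1849s ≡ 31 (mod 2197).
Since gcd(1849, 2197) = 1, s ≡ 31·(1849)⁻¹ ≡ 1332 (mod 2197). Smallest non-negative: 1332.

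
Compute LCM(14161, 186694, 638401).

14161 = 7² · 17²; 186694 = 2 · 17³ · 19; 638401 = 17² · 47²
lcm takes max exponent of each prime: 2 · 7² · 17³ · 19 · 47² = 20207945254

20207945254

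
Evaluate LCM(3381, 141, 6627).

3381 = 3 · 7² · 23; 141 = 3 · 47; 6627 = 3 · 47²
lcm takes max exponent of each prime: 3 · 7² · 23 · 47² = 7468629

7468629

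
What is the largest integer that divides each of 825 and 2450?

25

Euclid: 2450 = 2·825 + 800; 825 = 1·800 + 25; 800 = 32·25 + 0. Last nonzero remainder: 25.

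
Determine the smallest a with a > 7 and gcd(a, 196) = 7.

Multiples of 7 above 7: 7·2, 7·3, … . Need the cofactor coprime to 196/7 = 28.
Checking s = 2, 3, … the first with gcd(s, 28) = 1 is s = 3, giving 21.

21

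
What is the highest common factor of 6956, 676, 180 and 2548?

4

gcd(6956, 676): 6956 = 10·676 + 196; 676 = 3·196 + 88; 196 = 2·88 + 20; 88 = 4·20 + 8; 20 = 2·8 + 4; 8 = 2·4 + 0 → 4
gcd(4, 180): 180 = 45·4 + 0 → 4
gcd(4, 2548): 2548 = 637·4 + 0 → 4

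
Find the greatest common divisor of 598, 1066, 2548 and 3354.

gcd(598, 1066): 1066 = 1·598 + 468; 598 = 1·468 + 130; 468 = 3·130 + 78; 130 = 1·78 + 52; 78 = 1·52 + 26; 52 = 2·26 + 0 → 26
gcd(26, 2548): 2548 = 98·26 + 0 → 26
gcd(26, 3354): 3354 = 129·26 + 0 → 26

26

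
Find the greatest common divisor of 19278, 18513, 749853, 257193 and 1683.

19278 = 2 · 3⁴ · 7 · 17; 18513 = 3² · 11² · 17; 749853 = 3² · 13² · 17 · 29; 257193 = 3² · 17 · 41²; 1683 = 3² · 11 · 17
gcd takes min exponent of each prime: 3² · 17 = 153

153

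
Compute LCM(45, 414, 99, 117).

45 = 3² · 5; 414 = 2 · 3² · 23; 99 = 3² · 11; 117 = 3² · 13
lcm takes max exponent of each prime: 2 · 3² · 5 · 11 · 13 · 23 = 296010

296010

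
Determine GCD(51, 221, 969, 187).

17

51 = 3 · 17; 221 = 13 · 17; 969 = 3 · 17 · 19; 187 = 11 · 17
gcd takes min exponent of each prime: 17 = 17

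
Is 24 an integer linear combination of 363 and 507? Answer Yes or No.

By Bézout, 363u + 507v = 24 has integer solutions iff gcd(363, 507) | 24.
Euclid: 507 = 1·363 + 144; 363 = 2·144 + 75; 144 = 1·75 + 69; 75 = 1·69 + 6; 69 = 11·6 + 3; 6 = 2·3 + 0. gcd = 3; 24 mod 3 = 0. Yes.

Yes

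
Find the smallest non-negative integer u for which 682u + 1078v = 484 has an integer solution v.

Euclid: 1078 = 1·682 + 396; 682 = 1·396 + 286; 396 = 1·286 + 110; 286 = 2·110 + 66; 110 = 1·66 + 44; 66 = 1·44 + 22; 44 = 2·22 + 0 → gcd = 22; 484 = 22·22.
Back-substitution yields 682·(19) + 1078·(-12) = 22, so one solution is u = 19·22 = 418, v = -12·22 = -264.
Solutions in u differ by 1078/22 = 49; the one in [0, 49) is 418 mod 49 = 26.

26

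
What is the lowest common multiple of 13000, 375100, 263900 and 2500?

49494445000

13000 = 2³ · 5³ · 13; 375100 = 2² · 5² · 11² · 31; 263900 = 2² · 5² · 7 · 13 · 29; 2500 = 2² · 5⁴
lcm takes max exponent of each prime: 2³ · 5⁴ · 7 · 11² · 13 · 29 · 31 = 49494445000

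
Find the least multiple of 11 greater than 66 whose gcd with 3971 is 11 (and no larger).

3971 = 11·361. Any t with gcd(t, 3971) = 11 is a multiple of 11, say 11s, with s coprime to 361.
Need s > 66/11, so s ≥ 7. First s ≥ 7 with gcd(s, 361) = 1 is s = 7. Thus t = 11·7 = 77.

77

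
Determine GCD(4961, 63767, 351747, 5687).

gcd(4961, 63767): 63767 = 12·4961 + 4235; 4961 = 1·4235 + 726; 4235 = 5·726 + 605; 726 = 1·605 + 121; 605 = 5·121 + 0 → 121
gcd(121, 351747): 351747 = 2907·121 + 0 → 121
gcd(121, 5687): 5687 = 47·121 + 0 → 121

121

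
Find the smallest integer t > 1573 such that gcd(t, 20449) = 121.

gcd(t, 20449) = 121 forces 121 | t; write t = 121s. Then gcd(121s, 121·169) = 121·gcd(s, 169), so need gcd(s, 169) = 1.
121s > 1573 gives s ≥ 14. The least s ≥ 14 coprime to 169 is 14, so t = 121·14 = 1694.

1694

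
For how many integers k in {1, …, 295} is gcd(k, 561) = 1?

168

561 = 3·11·17. Inclusion–exclusion on these primes:
295 − ⌊295/3⌋ − ⌊295/11⌋ − ⌊295/17⌋ + ⌊295/33⌋ + ⌊295/51⌋ + ⌊295/187⌋ − ⌊295/561⌋ = 168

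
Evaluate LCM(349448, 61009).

59056712

gcd first: 349448 = 5·61009 + 44403; 61009 = 1·44403 + 16606; 44403 = 2·16606 + 11191; 16606 = 1·11191 + 5415; 11191 = 2·5415 + 361; 5415 = 15·361 + 0 → gcd = 361
lcm = 349448·61009/gcd = 21319473032/361 = 59056712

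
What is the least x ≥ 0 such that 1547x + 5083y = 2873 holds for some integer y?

15

Reduce mod 5083: 1547x ≡ 2873 (mod 5083). With g = gcd(1547, 5083) = 221 dividing 2873, divide through: 7x ≡ 13 (mod 23).
Since gcd(7, 23) = 1, x ≡ 13·(7)⁻¹ ≡ 15 (mod 23). Smallest non-negative: 15.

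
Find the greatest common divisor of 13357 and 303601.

13357 = 19² · 37
303601 = 19² · 29²
Common: 19² = 361

361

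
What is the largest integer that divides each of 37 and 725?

Euclid: 725 = 19·37 + 22; 37 = 1·22 + 15; 22 = 1·15 + 7; 15 = 2·7 + 1; 7 = 7·1 + 0. Last nonzero remainder: 1.

1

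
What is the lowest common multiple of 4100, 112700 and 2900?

lcm(4100, 112700) = 4100·112700/gcd = 462070000/100 = 4620700
lcm(4620700, 2900) = 4620700·2900/gcd = 13400030000/100 = 134000300

134000300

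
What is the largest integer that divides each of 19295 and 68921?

1

Euclid: 68921 = 3·19295 + 11036; 19295 = 1·11036 + 8259; 11036 = 1·8259 + 2777; 8259 = 2·2777 + 2705; 2777 = 1·2705 + 72; 2705 = 37·72 + 41; 72 = 1·41 + 31; 41 = 1·31 + 10; 31 = 3·10 + 1; 10 = 10·1 + 0. Last nonzero remainder: 1.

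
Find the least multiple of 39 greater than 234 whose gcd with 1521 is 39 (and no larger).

gcd(k, 1521) = 39 forces 39 | k; write k = 39s. Then gcd(39s, 39·39) = 39·gcd(s, 39), so need gcd(s, 39) = 1.
39s > 234 gives s ≥ 7. The least s ≥ 7 coprime to 39 is 7, so k = 39·7 = 273.

273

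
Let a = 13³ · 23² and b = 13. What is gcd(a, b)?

13

min exponent per shared prime: 13 = 13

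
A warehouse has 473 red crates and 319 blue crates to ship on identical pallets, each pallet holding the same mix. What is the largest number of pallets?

11

Euclid: 473 = 1·319 + 154; 319 = 2·154 + 11; 154 = 14·11 + 0. Last nonzero remainder: 11.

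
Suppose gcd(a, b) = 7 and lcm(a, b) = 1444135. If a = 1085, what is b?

9317

Using ab = gcd(a,b)·lcm(a,b) = 7·1444135 = 10108945, we get b = 10108945/1085 = 9317.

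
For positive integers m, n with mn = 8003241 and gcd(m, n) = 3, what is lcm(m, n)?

Since gcd(m,n)·lcm(m,n) = mn, lcm = 8003241/3 = 2667747.

2667747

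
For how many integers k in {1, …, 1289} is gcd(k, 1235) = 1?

1235 = 5·13·19. Inclusion–exclusion on these primes:
1289 − ⌊1289/5⌋ − ⌊1289/13⌋ − ⌊1289/19⌋ + ⌊1289/65⌋ + ⌊1289/95⌋ + ⌊1289/247⌋ − ⌊1289/1235⌋ = 902

902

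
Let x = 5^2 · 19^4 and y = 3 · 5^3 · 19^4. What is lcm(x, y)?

48870375

max exponent per prime: 3 · 5^3 · 19^4 = 48870375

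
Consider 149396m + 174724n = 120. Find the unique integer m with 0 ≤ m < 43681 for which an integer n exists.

24048

Euclid: 174724 = 1·149396 + 25328; 149396 = 5·25328 + 22756; 25328 = 1·22756 + 2572; 22756 = 8·2572 + 2180; 2572 = 1·2180 + 392; 2180 = 5·392 + 220; 392 = 1·220 + 172; 220 = 1·172 + 48; 172 = 3·48 + 28; 48 = 1·28 + 20; 28 = 1·20 + 8; 20 = 2·8 + 4; 8 = 2·4 + 0 → gcd = 4; 120 = 4·30.
Back-substitution yields 149396·(18274) + 174724·(-15625) = 4, so one solution is m = 18274·30 = 548220, n = -15625·30 = -468750.
Solutions in m differ by 174724/4 = 43681; the one in [0, 43681) is 548220 mod 43681 = 24048.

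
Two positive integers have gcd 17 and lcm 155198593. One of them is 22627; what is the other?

Using pq = gcd(p,q)·lcm(p,q) = 17·155198593 = 2638376081, we get q = 2638376081/22627 = 116603.

116603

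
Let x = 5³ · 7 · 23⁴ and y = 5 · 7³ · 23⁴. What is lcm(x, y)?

11998182875

max exponent per prime: 5³ · 7³ · 23⁴ = 11998182875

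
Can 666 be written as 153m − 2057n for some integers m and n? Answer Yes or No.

By Bézout, 153m − 2057n = 666 has integer solutions iff gcd(153, 2057) | 666.
Euclid: 2057 = 13·153 + 68; 153 = 2·68 + 17; 68 = 4·17 + 0. gcd = 17; 666 mod 17 = 3. No.

No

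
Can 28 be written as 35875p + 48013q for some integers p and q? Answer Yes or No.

Yes

gcd(35875, 48013): 48013 = 1·35875 + 12138; 35875 = 2·12138 + 11599; 12138 = 1·11599 + 539; 11599 = 21·539 + 280; 539 = 1·280 + 259; 280 = 1·259 + 21; 259 = 12·21 + 7; 21 = 3·7 + 0 → 7
7 divides 28, so a solution exists.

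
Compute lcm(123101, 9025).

123101 = 11 · 19² · 31; 9025 = 5² · 19²
max exponents: 5² · 11 · 19² · 31 = 3077525

3077525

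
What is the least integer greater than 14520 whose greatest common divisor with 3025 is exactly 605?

15730

Multiples of 605 above 14520: 605·25, 605·26, … . Need the cofactor coprime to 3025/605 = 5.
Checking s = 25, 26, … the first with gcd(s, 5) = 1 is s = 26, giving 15730.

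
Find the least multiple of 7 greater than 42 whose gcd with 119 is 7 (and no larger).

49

119 = 7·17. Any k with gcd(k, 119) = 7 is a multiple of 7, say 7s, with s coprime to 17.
Need s > 42/7, so s ≥ 7. First s ≥ 7 with gcd(s, 17) = 1 is s = 7. Thus k = 7·7 = 49.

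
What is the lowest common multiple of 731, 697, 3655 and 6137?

lcm(731, 697) = 731·697/gcd = 509507/17 = 29971
lcm(29971, 3655) = 29971·3655/gcd = 109544005/731 = 149855
lcm(149855, 6137) = 149855·6137/gcd = 919660135/17 = 54097655

54097655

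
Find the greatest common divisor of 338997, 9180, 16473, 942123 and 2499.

51

gcd(338997, 9180): 338997 = 36·9180 + 8517; 9180 = 1·8517 + 663; 8517 = 12·663 + 561; 663 = 1·561 + 102; 561 = 5·102 + 51; 102 = 2·51 + 0 → 51
gcd(51, 16473): 16473 = 323·51 + 0 → 51
gcd(51, 942123): 942123 = 18473·51 + 0 → 51
gcd(51, 2499): 2499 = 49·51 + 0 → 51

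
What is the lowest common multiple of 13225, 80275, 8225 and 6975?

3897948415725

13225 = 5² · 23²; 80275 = 5² · 13² · 19; 8225 = 5² · 7 · 47; 6975 = 3² · 5² · 31
lcm takes max exponent of each prime: 3² · 5² · 7 · 13² · 19 · 23² · 31 · 47 = 3897948415725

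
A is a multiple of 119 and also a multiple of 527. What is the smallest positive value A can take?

3689

gcd first: 527 = 4·119 + 51; 119 = 2·51 + 17; 51 = 3·17 + 0 → gcd = 17
lcm = 119·527/gcd = 62713/17 = 3689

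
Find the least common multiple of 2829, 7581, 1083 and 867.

2066027187

2829 = 3 · 23 · 41; 7581 = 3 · 7 · 19²; 1083 = 3 · 19²; 867 = 3 · 17²
lcm takes max exponent of each prime: 3 · 7 · 17² · 19² · 23 · 41 = 2066027187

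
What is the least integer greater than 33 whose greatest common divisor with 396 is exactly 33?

165

gcd(x, 396) = 33 forces 33 | x; write x = 33s. Then gcd(33s, 33·12) = 33·gcd(s, 12), so need gcd(s, 12) = 1.
33s > 33 gives s ≥ 2. The least s ≥ 2 coprime to 12 is 5, so x = 33·5 = 165.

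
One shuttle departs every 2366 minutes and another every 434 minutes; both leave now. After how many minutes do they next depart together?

73346

gcd first: 2366 = 5·434 + 196; 434 = 2·196 + 42; 196 = 4·42 + 28; 42 = 1·28 + 14; 28 = 2·14 + 0 → gcd = 14
lcm = 2366·434/gcd = 1026844/14 = 73346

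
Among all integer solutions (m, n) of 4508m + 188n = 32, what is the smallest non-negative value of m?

Reduce mod 188: 4508m ≡ 32 (mod 188). With g = gcd(4508, 188) = 4 dividing 32, divide through: 1127m ≡ 8 (mod 47).
Since gcd(1127, 47) = 1, m ≡ 8·(1127)⁻¹ ≡ 39 (mod 47). Smallest non-negative: 39.

39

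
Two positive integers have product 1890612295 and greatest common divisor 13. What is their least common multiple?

Since gcd(u,v)·lcm(u,v) = uv, lcm = 1890612295/13 = 145431715.

145431715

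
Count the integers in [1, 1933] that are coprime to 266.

785

266 = 2·7·19. Inclusion–exclusion on these primes:
1933 − ⌊1933/2⌋ − ⌊1933/7⌋ − ⌊1933/19⌋ + ⌊1933/14⌋ + ⌊1933/38⌋ + ⌊1933/133⌋ − ⌊1933/266⌋ = 785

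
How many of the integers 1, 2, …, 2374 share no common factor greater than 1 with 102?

Prime factors of 102: 2, 3, 17. Count integers ≤ 2374 divisible by none of them.
By inclusion–exclusion: 2374 − ⌊2374/2⌋ − ⌊2374/3⌋ − ⌊2374/17⌋ + ⌊2374/6⌋ + ⌊2374/34⌋ + ⌊2374/51⌋ − ⌊2374/102⌋ = 744.

744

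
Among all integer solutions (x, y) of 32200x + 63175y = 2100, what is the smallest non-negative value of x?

Euclid: 63175 = 1·32200 + 30975; 32200 = 1·30975 + 1225; 30975 = 25·1225 + 350; 1225 = 3·350 + 175; 350 = 2·175 + 0 → gcd = 175; 2100 = 175·12.
Back-substitution yields 32200·(155) + 63175·(-79) = 175, so one solution is x = 155·12 = 1860, y = -79·12 = -948.
Solutions in x differ by 63175/175 = 361; the one in [0, 361) is 1860 mod 361 = 55.

55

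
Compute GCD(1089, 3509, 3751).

1089 = 3² · 11²; 3509 = 11² · 29; 3751 = 11² · 31
gcd takes min exponent of each prime: 11² = 121

121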